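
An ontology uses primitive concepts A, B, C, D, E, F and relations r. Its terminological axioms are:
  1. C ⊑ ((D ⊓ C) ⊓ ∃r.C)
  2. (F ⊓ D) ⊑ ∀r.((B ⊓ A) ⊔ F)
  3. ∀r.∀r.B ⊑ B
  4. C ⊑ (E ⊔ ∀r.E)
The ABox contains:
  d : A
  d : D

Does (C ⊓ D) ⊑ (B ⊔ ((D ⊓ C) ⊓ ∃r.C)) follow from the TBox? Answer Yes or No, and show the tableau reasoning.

Yes

1. (C ⊓ D) ⊑ (B ⊔ ((D ⊓ C) ⊓ ∃r.C))  ⇔  ((C ⊓ D) ⊓ (¬B ⊓ ((¬D ⊔ ¬C) ⊔ ∀r.¬C))) unsat w.r.t. T
   all branches close; clash {B, ¬B} at x₀
2. Hence (C ⊓ D) ⊑ (B ⊔ ((D ⊓ C) ⊓ ∃r.C)): entailed.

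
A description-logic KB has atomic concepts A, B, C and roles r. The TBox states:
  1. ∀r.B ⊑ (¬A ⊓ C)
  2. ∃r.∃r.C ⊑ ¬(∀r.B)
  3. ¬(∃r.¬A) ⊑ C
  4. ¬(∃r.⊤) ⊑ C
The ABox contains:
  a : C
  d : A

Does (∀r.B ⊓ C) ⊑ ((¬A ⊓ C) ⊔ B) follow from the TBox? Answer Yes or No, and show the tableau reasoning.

1. (∀r.B ⊓ C) ⊑ ((¬A ⊓ C) ⊔ B)  ⇔  ((∀r.B ⊓ C) ⊓ ((A ⊔ ¬C) ⊓ ¬B)) unsat w.r.t. T
   all branches close; clash {C, ¬C} at x₀
2. Hence (∀r.B ⊓ C) ⊑ ((¬A ⊓ C) ⊔ B): entailed.

Yes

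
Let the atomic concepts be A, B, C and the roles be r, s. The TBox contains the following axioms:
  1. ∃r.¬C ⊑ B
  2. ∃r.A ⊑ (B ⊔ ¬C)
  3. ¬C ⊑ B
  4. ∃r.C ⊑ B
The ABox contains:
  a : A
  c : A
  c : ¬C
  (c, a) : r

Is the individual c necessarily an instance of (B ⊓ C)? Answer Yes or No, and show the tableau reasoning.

1. c : (B ⊓ C)?  L(c) = {A, ¬C} ∪ {(¬B ⊔ ¬C)}
   apply at c: ¬C⊑B
   open: L(c) ⊇ {A, B, ¬C} — c ∉ (B ⊓ C) possible
2. Hence c : (B ⊓ C): not entailed.

No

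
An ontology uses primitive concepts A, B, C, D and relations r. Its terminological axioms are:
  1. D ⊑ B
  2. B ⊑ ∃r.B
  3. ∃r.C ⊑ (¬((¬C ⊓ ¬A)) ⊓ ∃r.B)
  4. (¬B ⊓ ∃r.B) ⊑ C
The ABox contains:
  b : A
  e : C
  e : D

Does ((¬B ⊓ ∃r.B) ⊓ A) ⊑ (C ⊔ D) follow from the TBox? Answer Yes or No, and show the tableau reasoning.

1. ((¬B ⊓ ∃r.B) ⊓ A) ⊑ (C ⊔ D)  ⇔  (((¬B ⊓ ∃r.B) ⊓ A) ⊓ (¬C ⊓ ¬D)) unsat w.r.t. T
   all branches close; clash {C, ¬C} at x₀
2. Hence ((¬B ⊓ ∃r.B) ⊓ A) ⊑ (C ⊔ D): entailed.

Yes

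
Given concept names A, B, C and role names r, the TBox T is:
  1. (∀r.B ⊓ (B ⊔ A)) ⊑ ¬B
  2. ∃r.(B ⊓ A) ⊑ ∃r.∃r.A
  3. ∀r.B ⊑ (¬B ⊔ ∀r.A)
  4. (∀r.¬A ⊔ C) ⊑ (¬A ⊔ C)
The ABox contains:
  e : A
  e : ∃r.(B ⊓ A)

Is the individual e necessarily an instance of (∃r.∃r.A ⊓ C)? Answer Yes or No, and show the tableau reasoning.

1. e : (∃r.∃r.A ⊓ C)?  L(e) = {A, ∃r.(B ⊓ A)} ∪ {(∀r.∀r.¬A ⊔ ¬C)}
   apply at e: ∃r.(B ⊓ A)⊑∃r.∃r.A
   open: L(e) ⊇ {A, ¬C, ∃r.(B ⊓ A), ∃r.A, ∃r.¬B, …} (+ ∃-successors) — e ∉ (∃r.∃r.A ⊓ C) possible
2. Hence e : (∃r.∃r.A ⊓ C): not entailed.

No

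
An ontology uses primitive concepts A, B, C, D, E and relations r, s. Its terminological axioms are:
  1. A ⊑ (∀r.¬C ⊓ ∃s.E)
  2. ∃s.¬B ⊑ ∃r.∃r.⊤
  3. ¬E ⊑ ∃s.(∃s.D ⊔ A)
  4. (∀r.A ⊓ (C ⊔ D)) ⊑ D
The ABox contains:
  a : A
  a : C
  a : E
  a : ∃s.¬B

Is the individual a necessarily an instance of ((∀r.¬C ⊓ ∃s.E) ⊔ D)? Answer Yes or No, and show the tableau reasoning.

1. a : ((∀r.¬C ⊓ ∃s.E) ⊔ D)?  L(a) = {A, C, E, ∃s.¬B} ∪ {((∃r.C ⊔ ∀s.¬E) ⊓ ¬D)}
   clash {D, ¬D} at a — a ∈ ((∀r.¬C ⊓ ∃s.E) ⊔ D)
2. Hence a : ((∀r.¬C ⊓ ∃s.E) ⊔ D): entailed.

Yes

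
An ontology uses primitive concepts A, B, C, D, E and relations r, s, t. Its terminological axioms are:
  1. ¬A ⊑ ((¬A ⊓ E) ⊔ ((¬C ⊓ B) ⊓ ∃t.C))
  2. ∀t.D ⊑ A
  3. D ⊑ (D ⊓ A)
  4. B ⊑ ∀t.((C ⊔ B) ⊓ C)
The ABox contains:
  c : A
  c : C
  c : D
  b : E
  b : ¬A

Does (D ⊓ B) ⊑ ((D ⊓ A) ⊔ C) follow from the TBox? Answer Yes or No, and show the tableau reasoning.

Yes

1. (D ⊓ B) ⊑ ((D ⊓ A) ⊔ C)  ⇔  ((D ⊓ B) ⊓ ((¬D ⊔ ¬A) ⊓ ¬C)) unsat w.r.t. T
   all branches close; clash {A, ¬A} at x₀
2. Hence (D ⊓ B) ⊑ ((D ⊓ A) ⊔ C): entailed.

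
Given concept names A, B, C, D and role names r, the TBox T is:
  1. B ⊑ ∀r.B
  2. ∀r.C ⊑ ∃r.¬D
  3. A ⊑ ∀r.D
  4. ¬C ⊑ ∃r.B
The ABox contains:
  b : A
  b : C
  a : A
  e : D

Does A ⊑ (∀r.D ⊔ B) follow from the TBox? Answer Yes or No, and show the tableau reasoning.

1. A ⊑ (∀r.D ⊔ B)  ⇔  (A ⊓ (∃r.¬D ⊓ ¬B)) unsat w.r.t. T
   all branches close; clash {D, ¬D} at an ∃-successor
2. Hence A ⊑ (∀r.D ⊔ B): entailed.

Yes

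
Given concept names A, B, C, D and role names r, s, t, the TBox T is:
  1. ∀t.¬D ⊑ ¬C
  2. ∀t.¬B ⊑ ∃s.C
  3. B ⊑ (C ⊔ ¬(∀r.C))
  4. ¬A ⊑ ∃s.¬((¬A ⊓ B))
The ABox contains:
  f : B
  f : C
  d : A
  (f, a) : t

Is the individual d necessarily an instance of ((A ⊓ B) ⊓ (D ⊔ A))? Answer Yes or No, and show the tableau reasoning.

No

1. d : ((A ⊓ B) ⊓ (D ⊔ A))?  L(d) = {A} ∪ {((¬A ⊔ ¬B) ⊔ (¬D ⊓ ¬A))}
   open: L(d) ⊇ {A, ¬B, ∃t.B, ∃t.D} (+ ∃-successors) — d ∉ ((A ⊓ B) ⊓ (D ⊔ A)) possible
2. Hence d : ((A ⊓ B) ⊓ (D ⊔ A)): not entailed.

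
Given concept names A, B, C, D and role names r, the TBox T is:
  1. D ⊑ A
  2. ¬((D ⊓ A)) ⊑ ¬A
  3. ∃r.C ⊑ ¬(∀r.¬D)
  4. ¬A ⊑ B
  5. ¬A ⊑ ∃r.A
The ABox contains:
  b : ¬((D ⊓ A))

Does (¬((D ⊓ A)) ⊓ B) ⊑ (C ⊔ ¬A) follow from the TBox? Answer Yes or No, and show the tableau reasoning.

1. (¬((D ⊓ A)) ⊓ B) ⊑ (C ⊔ ¬A)  ⇔  (((¬D ⊔ ¬A) ⊓ B) ⊓ (¬C ⊓ A)) unsat w.r.t. T
   all branches close; clash {A, ¬A} at x₀
2. Hence (¬((D ⊓ A)) ⊓ B) ⊑ (C ⊔ ¬A): entailed.

Yes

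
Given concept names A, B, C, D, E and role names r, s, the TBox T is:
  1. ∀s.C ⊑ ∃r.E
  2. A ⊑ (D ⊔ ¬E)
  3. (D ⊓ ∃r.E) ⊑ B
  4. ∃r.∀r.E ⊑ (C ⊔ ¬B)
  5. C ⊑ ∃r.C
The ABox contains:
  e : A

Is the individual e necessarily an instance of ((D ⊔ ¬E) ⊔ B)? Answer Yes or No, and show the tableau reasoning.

Yes

1. e : ((D ⊔ ¬E) ⊔ B)?  L(e) = {A} ∪ {((¬D ⊓ E) ⊓ ¬B)}
   clash {E, ¬E} at e — e ∈ ((D ⊔ ¬E) ⊔ B)
2. Hence e : ((D ⊔ ¬E) ⊔ B): entailed.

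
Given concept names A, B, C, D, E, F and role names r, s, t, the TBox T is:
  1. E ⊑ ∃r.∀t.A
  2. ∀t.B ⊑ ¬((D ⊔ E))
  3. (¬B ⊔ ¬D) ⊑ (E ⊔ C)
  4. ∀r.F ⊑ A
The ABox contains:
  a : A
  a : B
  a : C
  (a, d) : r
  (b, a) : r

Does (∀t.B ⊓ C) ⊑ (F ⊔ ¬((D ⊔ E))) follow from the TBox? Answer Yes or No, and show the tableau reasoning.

Yes

1. (∀t.B ⊓ C) ⊑ (F ⊔ ¬((D ⊔ E)))  ⇔  ((∀t.B ⊓ C) ⊓ (¬F ⊓ (D ⊔ E))) unsat w.r.t. T
   all branches close; clash {E, ¬E} at x₀
2. Hence (∀t.B ⊓ C) ⊑ (F ⊔ ¬((D ⊔ E))): entailed.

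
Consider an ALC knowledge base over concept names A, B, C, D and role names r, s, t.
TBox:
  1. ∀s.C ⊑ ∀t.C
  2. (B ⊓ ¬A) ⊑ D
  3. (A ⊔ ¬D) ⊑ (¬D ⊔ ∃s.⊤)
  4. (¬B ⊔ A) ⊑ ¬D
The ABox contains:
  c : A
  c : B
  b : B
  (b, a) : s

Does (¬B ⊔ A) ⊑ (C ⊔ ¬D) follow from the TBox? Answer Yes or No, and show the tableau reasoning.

1. (¬B ⊔ A) ⊑ (C ⊔ ¬D)  ⇔  ((¬B ⊔ A) ⊓ (¬C ⊓ D)) unsat w.r.t. T
   all branches close; clash {D, ¬D} at x₀
2. Hence (¬B ⊔ A) ⊑ (C ⊔ ¬D): entailed.

Yes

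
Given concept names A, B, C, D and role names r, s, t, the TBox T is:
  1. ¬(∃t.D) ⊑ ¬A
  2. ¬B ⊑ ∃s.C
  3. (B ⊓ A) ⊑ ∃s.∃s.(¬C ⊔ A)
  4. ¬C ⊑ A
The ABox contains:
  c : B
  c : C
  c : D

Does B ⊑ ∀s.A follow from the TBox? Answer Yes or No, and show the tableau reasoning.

No

1. B ⊑ ∀s.A  ⇔  (B ⊓ ∃s.¬A) unsat w.r.t. T
   open: L(x₀) ⊇ {B, C, ¬A, ∃s.¬A, ∃t.D} (+ ∃-successors)
2. Hence B ⊑ ∀s.A: not entailed.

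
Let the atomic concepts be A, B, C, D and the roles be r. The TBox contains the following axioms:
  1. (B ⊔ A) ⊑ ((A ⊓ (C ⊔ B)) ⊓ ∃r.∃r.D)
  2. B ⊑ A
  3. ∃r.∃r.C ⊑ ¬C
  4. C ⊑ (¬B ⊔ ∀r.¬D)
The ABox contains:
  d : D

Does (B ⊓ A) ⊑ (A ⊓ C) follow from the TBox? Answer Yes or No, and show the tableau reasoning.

No

1. (B ⊓ A) ⊑ (A ⊓ C)  ⇔  ((B ⊓ A) ⊓ (¬A ⊔ ¬C)) unsat w.r.t. T
   open: L(x₀) ⊇ {A, B, ¬C, ∃r.∃r.D} (+ ∃-successors)
2. Hence (B ⊓ A) ⊑ (A ⊓ C): not entailed.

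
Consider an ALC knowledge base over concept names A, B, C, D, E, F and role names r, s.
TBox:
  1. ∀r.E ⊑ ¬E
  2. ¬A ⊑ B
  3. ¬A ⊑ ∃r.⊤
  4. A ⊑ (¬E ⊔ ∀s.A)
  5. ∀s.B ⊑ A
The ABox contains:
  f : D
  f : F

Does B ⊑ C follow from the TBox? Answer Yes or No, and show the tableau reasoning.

1. B ⊑ C  ⇔  (B ⊓ ¬C) unsat w.r.t. T
   open: L(x₀) ⊇ {A, B, ¬C, ¬E}
2. Hence B ⊑ C: not entailed.

No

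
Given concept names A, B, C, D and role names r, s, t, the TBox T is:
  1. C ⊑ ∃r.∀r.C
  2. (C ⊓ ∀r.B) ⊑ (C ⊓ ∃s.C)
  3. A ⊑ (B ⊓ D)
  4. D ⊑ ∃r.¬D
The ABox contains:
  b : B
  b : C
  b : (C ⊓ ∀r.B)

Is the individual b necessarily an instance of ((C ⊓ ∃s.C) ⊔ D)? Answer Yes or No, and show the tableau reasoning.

Yes

1. b : ((C ⊓ ∃s.C) ⊔ D)?  L(b) = {B, C, (C ⊓ ∀r.B)} ∪ {((¬C ⊔ ∀s.¬C) ⊓ ¬D)}
   clash {D, ¬D} at b — b ∈ ((C ⊓ ∃s.C) ⊔ D)
2. Hence b : ((C ⊓ ∃s.C) ⊔ D): entailed.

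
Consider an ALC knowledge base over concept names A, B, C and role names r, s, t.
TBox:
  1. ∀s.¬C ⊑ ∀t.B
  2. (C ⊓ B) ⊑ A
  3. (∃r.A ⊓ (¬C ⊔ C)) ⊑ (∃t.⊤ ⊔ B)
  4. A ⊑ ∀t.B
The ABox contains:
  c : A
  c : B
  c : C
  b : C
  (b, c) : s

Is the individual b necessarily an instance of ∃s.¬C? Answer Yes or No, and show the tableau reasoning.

1. b : ∃s.¬C?  L(b) = {C} ∪ {∀s.C}
   open: L(b) ⊇ {C, ¬A, ¬B, ∀r.¬A, ∀s.C, …} (+ ∃-successors) — b ∉ ∃s.¬C possible
2. Hence b : ∃s.¬C: not entailed.

No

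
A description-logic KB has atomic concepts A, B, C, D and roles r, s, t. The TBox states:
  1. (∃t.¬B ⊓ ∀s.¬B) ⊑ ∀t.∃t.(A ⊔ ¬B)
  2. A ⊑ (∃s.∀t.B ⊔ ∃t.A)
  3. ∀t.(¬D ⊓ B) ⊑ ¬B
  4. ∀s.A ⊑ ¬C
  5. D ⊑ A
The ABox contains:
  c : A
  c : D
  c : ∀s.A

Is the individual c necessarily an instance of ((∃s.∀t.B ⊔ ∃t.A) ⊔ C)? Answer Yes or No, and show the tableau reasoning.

1. c : ((∃s.∀t.B ⊔ ∃t.A) ⊔ C)?  L(c) = {A, D, ∀s.A} ∪ {((∀s.∃t.¬B ⊓ ∀t.¬A) ⊓ ¬C)}
   clash {A, ¬A} at an ∃-successor — c ∈ ((∃s.∀t.B ⊔ ∃t.A) ⊔ C)
2. Hence c : ((∃s.∀t.B ⊔ ∃t.A) ⊔ C): entailed.

Yes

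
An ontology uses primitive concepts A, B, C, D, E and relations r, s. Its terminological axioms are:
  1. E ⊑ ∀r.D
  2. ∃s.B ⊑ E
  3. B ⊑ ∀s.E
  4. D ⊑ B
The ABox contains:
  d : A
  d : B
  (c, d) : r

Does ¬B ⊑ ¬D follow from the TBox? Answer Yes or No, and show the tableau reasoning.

Yes

1. ¬B ⊑ ¬D  ⇔  (¬B ⊓ D) unsat w.r.t. T
   all branches close; clash {B, ¬B} at x₀
2. Hence ¬B ⊑ ¬D: entailed.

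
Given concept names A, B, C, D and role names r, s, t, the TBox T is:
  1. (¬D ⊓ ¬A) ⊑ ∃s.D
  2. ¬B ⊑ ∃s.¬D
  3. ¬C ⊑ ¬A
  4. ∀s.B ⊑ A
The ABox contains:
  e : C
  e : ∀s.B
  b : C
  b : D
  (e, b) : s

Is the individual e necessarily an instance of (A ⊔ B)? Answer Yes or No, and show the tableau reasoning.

1. e : (A ⊔ B)?  L(e) = {C, ∀s.B} ∪ {(¬A ⊓ ¬B)}
   clash {A, ¬A} at e — e ∈ (A ⊔ B)
2. Hence e : (A ⊔ B): entailed.

Yes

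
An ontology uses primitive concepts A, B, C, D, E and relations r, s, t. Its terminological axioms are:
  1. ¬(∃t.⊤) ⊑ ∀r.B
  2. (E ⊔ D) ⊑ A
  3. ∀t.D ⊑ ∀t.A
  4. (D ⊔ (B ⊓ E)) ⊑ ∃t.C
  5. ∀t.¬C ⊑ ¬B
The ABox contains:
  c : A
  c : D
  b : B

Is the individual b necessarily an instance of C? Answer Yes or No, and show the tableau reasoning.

No

1. b : C?  L(b) = {B} ∪ {¬C}
   open: L(b) ⊇ {B, ¬C, ¬D, ¬E, ∃t.C, …} (+ ∃-successors) — b ∉ C possible
2. Hence b : C: not entailed.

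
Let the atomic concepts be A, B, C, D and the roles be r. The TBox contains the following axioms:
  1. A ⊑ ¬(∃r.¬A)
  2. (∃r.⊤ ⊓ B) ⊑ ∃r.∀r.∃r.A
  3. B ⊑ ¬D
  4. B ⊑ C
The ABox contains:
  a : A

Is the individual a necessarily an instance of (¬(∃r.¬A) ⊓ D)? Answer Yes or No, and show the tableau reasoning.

1. a : (¬(∃r.¬A) ⊓ D)?  L(a) = {A} ∪ {(∃r.¬A ⊔ ¬D)}
   apply at a: A⊑¬(∃r.¬A)
   open: L(a) ⊇ {A, ¬B, ¬D, ∀r.A} — a ∉ (¬(∃r.¬A) ⊓ D) possible
2. Hence a : (¬(∃r.¬A) ⊓ D): not entailed.

No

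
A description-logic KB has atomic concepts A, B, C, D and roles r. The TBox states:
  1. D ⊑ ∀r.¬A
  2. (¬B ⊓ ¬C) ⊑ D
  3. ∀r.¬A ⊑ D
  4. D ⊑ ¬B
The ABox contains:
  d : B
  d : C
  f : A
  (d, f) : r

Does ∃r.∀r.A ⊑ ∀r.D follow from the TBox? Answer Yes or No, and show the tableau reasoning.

No

1. ∃r.∀r.A ⊑ ∀r.D  ⇔  (∃r.∀r.A ⊓ ∃r.¬D) unsat w.r.t. T
   open: L(x₀) ⊇ {B, ¬D, ∃r.A, ∃r.¬D, ∃r.∀r.A} (+ ∃-successors)
2. Hence ∃r.∀r.A ⊑ ∀r.D: not entailed.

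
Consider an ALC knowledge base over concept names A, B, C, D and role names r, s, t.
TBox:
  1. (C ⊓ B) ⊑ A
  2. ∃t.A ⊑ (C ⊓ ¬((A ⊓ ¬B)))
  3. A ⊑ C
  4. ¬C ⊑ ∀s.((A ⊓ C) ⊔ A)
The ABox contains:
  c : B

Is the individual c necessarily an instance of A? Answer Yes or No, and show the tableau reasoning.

1. c : A?  L(c) = {B} ∪ {¬A}
   open: L(c) ⊇ {B, ¬A, ¬C, ∀s.((A ⊓ C) ⊔ A), ∀t.¬A} — c ∉ A possible
2. Hence c : A: not entailed.

No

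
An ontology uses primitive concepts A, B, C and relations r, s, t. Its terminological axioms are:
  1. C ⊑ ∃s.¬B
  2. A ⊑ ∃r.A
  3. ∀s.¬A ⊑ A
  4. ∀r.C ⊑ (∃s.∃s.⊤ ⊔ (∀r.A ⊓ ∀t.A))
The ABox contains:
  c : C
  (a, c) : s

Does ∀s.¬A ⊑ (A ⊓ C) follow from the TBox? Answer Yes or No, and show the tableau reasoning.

1. ∀s.¬A ⊑ (A ⊓ C)  ⇔  (∀s.¬A ⊓ (¬A ⊔ ¬C)) unsat w.r.t. T
   apply at x₀: ∀s.¬A⊑A
   open: L(x₀) ⊇ {A, ¬C, ∀s.¬A, ∃r.A, ∃r.¬C} (+ ∃-successors)
2. Hence ∀s.¬A ⊑ (A ⊓ C): not entailed.

No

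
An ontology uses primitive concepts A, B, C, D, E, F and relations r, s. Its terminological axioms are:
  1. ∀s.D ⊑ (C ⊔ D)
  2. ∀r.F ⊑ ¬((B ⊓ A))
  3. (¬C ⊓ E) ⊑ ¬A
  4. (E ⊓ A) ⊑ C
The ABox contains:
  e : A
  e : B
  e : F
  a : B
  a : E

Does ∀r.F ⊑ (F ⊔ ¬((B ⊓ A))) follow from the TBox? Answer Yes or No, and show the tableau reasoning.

Yes

1. ∀r.F ⊑ (F ⊔ ¬((B ⊓ A)))  ⇔  (∀r.F ⊓ (¬F ⊓ (B ⊓ A))) unsat w.r.t. T
   all branches close; clash {A, ¬A} at x₀
2. Hence ∀r.F ⊑ (F ⊔ ¬((B ⊓ A))): entailed.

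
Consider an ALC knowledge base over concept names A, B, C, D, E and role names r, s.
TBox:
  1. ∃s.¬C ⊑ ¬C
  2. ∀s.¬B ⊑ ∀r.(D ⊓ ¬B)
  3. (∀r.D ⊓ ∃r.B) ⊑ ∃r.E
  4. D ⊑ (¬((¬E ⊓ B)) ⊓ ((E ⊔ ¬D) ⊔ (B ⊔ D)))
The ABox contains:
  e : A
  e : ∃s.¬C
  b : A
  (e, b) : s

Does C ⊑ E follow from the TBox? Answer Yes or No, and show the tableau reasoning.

No

1. C ⊑ E  ⇔  (C ⊓ ¬E) unsat w.r.t. T
   open: L(x₀) ⊇ {C, ¬D, ¬E, ∀s.C, ∃r.¬D, …} (+ ∃-successors)
2. Hence C ⊑ E: not entailed.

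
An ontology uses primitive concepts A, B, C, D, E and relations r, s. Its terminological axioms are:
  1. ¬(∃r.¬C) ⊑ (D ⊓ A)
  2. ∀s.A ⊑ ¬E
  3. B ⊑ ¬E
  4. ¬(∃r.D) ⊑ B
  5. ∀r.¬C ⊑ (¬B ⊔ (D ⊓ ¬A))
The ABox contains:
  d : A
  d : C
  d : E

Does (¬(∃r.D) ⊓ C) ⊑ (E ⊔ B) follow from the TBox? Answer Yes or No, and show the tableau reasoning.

1. (¬(∃r.D) ⊓ C) ⊑ (E ⊔ B)  ⇔  ((∀r.¬D ⊓ C) ⊓ (¬E ⊓ ¬B)) unsat w.r.t. T
   all branches close; clash {B, ¬B} at x₀
2. Hence (¬(∃r.D) ⊓ C) ⊑ (E ⊔ B): entailed.

Yes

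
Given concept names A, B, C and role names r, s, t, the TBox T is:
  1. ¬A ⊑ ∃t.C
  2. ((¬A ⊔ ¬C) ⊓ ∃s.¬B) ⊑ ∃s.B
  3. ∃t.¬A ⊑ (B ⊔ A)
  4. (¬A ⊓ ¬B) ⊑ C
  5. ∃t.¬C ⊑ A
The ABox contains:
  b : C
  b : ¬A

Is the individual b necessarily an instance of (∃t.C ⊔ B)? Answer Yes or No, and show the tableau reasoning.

1. b : (∃t.C ⊔ B)?  L(b) = {C, ¬A} ∪ {(∀t.¬C ⊓ ¬B)}
   clash {A, ¬A} at b — b ∈ (∃t.C ⊔ B)
2. Hence b : (∃t.C ⊔ B): entailed.

Yes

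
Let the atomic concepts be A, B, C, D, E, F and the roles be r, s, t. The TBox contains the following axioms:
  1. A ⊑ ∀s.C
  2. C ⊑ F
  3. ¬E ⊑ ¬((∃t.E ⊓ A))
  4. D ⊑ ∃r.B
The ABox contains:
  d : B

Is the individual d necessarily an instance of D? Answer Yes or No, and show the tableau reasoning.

1. d : D?  L(d) = {B} ∪ {¬D}
   open: L(d) ⊇ {B, E, ¬A, ¬C, ¬D} — d ∉ D possible
2. Hence d : D: not entailed.

No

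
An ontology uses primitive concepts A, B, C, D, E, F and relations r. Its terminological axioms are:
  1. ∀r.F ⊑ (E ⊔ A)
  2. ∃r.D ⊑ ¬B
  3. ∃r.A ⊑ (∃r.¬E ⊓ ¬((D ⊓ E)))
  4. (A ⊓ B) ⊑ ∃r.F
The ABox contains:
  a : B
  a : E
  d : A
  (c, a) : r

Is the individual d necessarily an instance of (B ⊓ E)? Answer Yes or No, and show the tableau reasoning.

1. d : (B ⊓ E)?  L(d) = {A} ∪ {(¬B ⊔ ¬E)}
   open: L(d) ⊇ {A, ¬B, ∀r.¬A, ∃r.¬F} (+ ∃-successors) — d ∉ (B ⊓ E) possible
2. Hence d : (B ⊓ E): not entailed.

No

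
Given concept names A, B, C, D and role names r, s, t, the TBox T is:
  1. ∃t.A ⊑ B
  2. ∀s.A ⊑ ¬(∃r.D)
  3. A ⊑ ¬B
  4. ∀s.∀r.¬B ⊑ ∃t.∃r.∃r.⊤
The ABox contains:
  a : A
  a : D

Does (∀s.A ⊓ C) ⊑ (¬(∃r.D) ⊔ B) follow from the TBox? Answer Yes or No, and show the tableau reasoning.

1. (∀s.A ⊓ C) ⊑ (¬(∃r.D) ⊔ B)  ⇔  ((∀s.A ⊓ C) ⊓ (∃r.D ⊓ ¬B)) unsat w.r.t. T
   all branches close; clash {B, ¬B} at x₀
2. Hence (∀s.A ⊓ C) ⊑ (¬(∃r.D) ⊔ B): entailed.

Yes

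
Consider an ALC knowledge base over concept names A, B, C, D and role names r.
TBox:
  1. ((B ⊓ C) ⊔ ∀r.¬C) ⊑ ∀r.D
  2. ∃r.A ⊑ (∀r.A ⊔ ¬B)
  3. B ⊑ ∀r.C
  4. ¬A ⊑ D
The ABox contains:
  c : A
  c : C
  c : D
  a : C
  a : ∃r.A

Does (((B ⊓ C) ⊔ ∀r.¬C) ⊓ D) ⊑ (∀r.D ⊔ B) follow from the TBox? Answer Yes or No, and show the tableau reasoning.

1. (((B ⊓ C) ⊔ ∀r.¬C) ⊓ D) ⊑ (∀r.D ⊔ B)  ⇔  ((((B ⊓ C) ⊔ ∀r.¬C) ⊓ D) ⊓ (∃r.¬D ⊓ ¬B)) unsat w.r.t. T
   all branches close; clash {D, ¬D} at an ∃-successor
2. Hence (((B ⊓ C) ⊔ ∀r.¬C) ⊓ D) ⊑ (∀r.D ⊔ B): entailed.

Yes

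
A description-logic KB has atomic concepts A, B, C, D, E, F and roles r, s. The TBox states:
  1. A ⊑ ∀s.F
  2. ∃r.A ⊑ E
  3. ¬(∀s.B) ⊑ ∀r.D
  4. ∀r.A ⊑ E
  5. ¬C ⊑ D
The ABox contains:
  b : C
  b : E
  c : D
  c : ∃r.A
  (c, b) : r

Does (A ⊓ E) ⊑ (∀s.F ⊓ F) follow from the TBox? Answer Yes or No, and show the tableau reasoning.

1. (A ⊓ E) ⊑ (∀s.F ⊓ F)  ⇔  ((A ⊓ E) ⊓ (∃s.¬F ⊔ ¬F)) unsat w.r.t. T
   apply at x₀: A⊑∀s.F
   open: L(x₀) ⊇ {A, C, E, ¬F, ∀s.B, …}
2. Hence (A ⊓ E) ⊑ (∀s.F ⊓ F): not entailed.

No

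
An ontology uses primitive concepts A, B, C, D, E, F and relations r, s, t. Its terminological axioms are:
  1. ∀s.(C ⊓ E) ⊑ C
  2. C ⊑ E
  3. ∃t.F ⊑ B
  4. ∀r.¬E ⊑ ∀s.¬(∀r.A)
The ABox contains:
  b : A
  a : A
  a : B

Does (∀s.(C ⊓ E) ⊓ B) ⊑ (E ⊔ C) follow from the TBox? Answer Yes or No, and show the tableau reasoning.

Yes

1. (∀s.(C ⊓ E) ⊓ B) ⊑ (E ⊔ C)  ⇔  ((∀s.(C ⊓ E) ⊓ B) ⊓ (¬E ⊓ ¬C)) unsat w.r.t. T
   all branches close; clash {C, ¬C} at x₀
2. Hence (∀s.(C ⊓ E) ⊓ B) ⊑ (E ⊔ C): entailed.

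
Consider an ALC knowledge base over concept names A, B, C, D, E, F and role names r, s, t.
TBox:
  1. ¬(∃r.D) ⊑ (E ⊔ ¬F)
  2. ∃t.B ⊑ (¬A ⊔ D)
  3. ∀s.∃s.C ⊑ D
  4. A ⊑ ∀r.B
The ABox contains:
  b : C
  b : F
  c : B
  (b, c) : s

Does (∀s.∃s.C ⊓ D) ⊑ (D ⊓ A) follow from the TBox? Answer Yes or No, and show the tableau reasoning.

No

1. (∀s.∃s.C ⊓ D) ⊑ (D ⊓ A)  ⇔  ((∀s.∃s.C ⊓ D) ⊓ (¬D ⊔ ¬A)) unsat w.r.t. T
   open: L(x₀) ⊇ {D, ¬A, ∀s.∃s.C, ∀t.¬B, ∃r.D} (+ ∃-successors)
2. Hence (∀s.∃s.C ⊓ D) ⊑ (D ⊓ A): not entailed.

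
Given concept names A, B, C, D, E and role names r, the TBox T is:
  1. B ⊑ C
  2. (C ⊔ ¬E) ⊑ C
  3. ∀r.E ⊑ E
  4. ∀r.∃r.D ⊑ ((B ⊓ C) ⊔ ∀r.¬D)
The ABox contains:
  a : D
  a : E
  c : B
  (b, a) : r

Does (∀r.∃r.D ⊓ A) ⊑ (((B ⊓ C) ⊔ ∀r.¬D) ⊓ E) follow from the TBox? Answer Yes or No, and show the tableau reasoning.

1. (∀r.∃r.D ⊓ A) ⊑ (((B ⊓ C) ⊔ ∀r.¬D) ⊓ E)  ⇔  ((∀r.∃r.D ⊓ A) ⊓ (((¬B ⊔ ¬C) ⊓ ∃r.D) ⊔ ¬E)) unsat w.r.t. T
   apply at x₀: ∀r.∃r.D⊑((B ⊓ C) ⊔ ∀r.¬D)
   open: L(x₀) ⊇ {A, C, ¬B, ¬E, ∀r.¬D, …} (+ ∃-successors)
2. Hence (∀r.∃r.D ⊓ A) ⊑ (((B ⊓ C) ⊔ ∀r.¬D) ⊓ E): not entailed.

No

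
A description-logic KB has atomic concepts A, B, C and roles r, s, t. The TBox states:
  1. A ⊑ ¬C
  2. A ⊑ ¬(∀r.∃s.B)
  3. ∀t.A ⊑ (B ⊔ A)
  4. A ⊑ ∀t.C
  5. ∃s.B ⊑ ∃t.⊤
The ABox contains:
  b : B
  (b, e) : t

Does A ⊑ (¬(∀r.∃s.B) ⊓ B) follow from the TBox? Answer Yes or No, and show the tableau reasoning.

1. A ⊑ (¬(∀r.∃s.B) ⊓ B)  ⇔  (A ⊓ (∀r.∃s.B ⊔ ¬B)) unsat w.r.t. T
   apply at x₀: A⊑¬C; A⊑¬(∀r.∃s.B); A⊑∀t.C
   open: L(x₀) ⊇ {A, ¬B, ¬C, ∀s.¬B, ∀t.C, …} (+ ∃-successors)
2. Hence A ⊑ (¬(∀r.∃s.B) ⊓ B): not entailed.

No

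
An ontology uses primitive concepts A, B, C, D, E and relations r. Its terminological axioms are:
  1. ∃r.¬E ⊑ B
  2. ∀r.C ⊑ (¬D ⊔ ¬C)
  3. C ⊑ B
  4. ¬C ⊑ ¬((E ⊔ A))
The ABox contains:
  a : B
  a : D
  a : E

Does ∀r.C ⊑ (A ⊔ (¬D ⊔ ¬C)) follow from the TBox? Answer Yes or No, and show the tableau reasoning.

Yes

1. ∀r.C ⊑ (A ⊔ (¬D ⊔ ¬C))  ⇔  (∀r.C ⊓ (¬A ⊓ (D ⊓ C))) unsat w.r.t. T
   all branches close; clash {C, ¬C} at x₀
2. Hence ∀r.C ⊑ (A ⊔ (¬D ⊔ ¬C)): entailed.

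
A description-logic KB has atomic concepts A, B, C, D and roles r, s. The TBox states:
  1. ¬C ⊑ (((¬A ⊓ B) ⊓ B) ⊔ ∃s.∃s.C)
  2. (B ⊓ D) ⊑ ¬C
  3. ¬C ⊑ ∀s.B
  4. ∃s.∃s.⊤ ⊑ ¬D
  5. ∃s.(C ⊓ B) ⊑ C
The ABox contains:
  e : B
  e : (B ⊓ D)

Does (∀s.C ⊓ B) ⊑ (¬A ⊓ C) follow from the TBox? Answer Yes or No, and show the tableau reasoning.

No

1. (∀s.C ⊓ B) ⊑ (¬A ⊓ C)  ⇔  ((∀s.C ⊓ B) ⊓ (A ⊔ ¬C)) unsat w.r.t. T
   open: L(x₀) ⊇ {A, B, C, ¬D, ∀s.C}
2. Hence (∀s.C ⊓ B) ⊑ (¬A ⊓ C): not entailed.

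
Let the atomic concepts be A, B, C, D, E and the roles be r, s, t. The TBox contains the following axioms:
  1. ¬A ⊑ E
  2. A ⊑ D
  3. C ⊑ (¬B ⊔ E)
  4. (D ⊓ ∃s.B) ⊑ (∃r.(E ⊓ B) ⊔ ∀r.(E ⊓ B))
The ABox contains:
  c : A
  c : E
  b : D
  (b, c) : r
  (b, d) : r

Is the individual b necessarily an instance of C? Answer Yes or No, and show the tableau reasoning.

No

1. b : C?  L(b) = {D} ∪ {¬C}
   open: L(b) ⊇ {A, D, ¬C, ∀s.¬B} — b ∉ C possible
2. Hence b : C: not entailed.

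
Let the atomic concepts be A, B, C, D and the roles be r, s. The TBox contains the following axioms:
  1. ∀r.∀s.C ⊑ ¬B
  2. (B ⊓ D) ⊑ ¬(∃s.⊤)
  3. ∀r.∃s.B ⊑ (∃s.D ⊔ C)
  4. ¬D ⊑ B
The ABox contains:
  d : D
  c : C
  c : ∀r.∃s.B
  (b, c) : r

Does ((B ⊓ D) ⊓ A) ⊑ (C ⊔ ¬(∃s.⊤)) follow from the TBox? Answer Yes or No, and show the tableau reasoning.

Yes

1. ((B ⊓ D) ⊓ A) ⊑ (C ⊔ ¬(∃s.⊤))  ⇔  (((B ⊓ D) ⊓ A) ⊓ (¬C ⊓ ∃s.⊤)) unsat w.r.t. T
   all branches close; clash {C, ¬C} at x₀
2. Hence ((B ⊓ D) ⊓ A) ⊑ (C ⊔ ¬(∃s.⊤)): entailed.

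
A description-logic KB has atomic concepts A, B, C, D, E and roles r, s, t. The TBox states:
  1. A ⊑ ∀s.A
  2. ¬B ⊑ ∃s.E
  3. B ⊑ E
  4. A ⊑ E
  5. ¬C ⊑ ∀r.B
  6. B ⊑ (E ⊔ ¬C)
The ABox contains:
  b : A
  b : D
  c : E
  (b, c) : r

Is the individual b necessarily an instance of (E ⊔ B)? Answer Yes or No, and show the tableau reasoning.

Yes

1. b : (E ⊔ B)?  L(b) = {A, D} ∪ {(¬E ⊓ ¬B)}
   clash {E, ¬E} at b — b ∈ (E ⊔ B)
2. Hence b : (E ⊔ B): entailed.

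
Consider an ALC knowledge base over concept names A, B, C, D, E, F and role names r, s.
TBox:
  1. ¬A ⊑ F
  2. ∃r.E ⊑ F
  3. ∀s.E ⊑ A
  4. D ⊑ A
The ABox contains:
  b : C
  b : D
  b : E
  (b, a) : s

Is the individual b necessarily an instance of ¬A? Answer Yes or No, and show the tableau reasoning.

No

1. b : ¬A?  L(b) = {C, D, E} ∪ {A}
   open: L(b) ⊇ {A, C, D, E, ∀r.¬E} — b ∉ ¬A possible
2. Hence b : ¬A: not entailed.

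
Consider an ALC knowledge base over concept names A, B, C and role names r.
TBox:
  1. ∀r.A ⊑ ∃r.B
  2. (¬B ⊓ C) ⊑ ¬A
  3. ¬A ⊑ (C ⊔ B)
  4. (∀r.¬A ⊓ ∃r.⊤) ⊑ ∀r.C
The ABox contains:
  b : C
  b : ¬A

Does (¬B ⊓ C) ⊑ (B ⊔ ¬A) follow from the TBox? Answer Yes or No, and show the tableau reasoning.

Yes

1. (¬B ⊓ C) ⊑ (B ⊔ ¬A)  ⇔  ((¬B ⊓ C) ⊓ (¬B ⊓ A)) unsat w.r.t. T
   all branches close; clash {A, ¬A} at x₀
2. Hence (¬B ⊓ C) ⊑ (B ⊔ ¬A): entailed.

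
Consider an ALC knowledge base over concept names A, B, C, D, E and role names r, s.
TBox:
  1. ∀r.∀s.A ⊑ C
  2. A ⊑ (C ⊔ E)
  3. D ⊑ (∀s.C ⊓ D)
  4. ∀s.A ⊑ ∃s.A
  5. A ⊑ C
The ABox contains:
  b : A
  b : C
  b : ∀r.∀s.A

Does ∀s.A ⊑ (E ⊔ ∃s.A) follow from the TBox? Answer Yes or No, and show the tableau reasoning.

Yes

1. ∀s.A ⊑ (E ⊔ ∃s.A)  ⇔  (∀s.A ⊓ (¬E ⊓ ∀s.¬A)) unsat w.r.t. T
   all branches close; clash {E, ¬E} at x₀
2. Hence ∀s.A ⊑ (E ⊔ ∃s.A): entailed.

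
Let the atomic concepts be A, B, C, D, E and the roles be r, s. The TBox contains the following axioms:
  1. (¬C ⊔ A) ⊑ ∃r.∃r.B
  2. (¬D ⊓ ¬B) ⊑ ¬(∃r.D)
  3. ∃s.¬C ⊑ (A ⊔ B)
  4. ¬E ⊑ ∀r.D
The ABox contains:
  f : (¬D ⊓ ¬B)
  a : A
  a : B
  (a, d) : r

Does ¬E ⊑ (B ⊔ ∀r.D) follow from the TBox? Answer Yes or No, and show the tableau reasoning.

1. ¬E ⊑ (B ⊔ ∀r.D)  ⇔  (¬E ⊓ (¬B ⊓ ∃r.¬D)) unsat w.r.t. T
   all branches close; clash {B, ¬B} at x₀
2. Hence ¬E ⊑ (B ⊔ ∀r.D): entailed.

Yes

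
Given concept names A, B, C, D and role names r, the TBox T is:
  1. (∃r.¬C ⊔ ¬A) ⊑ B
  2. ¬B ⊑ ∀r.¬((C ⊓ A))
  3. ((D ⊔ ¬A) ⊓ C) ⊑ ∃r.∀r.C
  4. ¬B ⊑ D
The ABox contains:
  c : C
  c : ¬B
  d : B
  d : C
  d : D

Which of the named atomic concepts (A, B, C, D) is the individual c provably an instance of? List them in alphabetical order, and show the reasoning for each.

{A, C, D}

1. c : A?  L(c) = {C, ¬B} ∪ {¬A}
   clash {B, ¬B} at c — c ∈ A
2. c : B?  L(c) = {C, ¬B} ∪ {¬B}
   apply at c: ¬B⊑∀r.¬((C ⊓ A)); ¬B⊑D
   open: L(c) ⊇ {A, C, D, ¬B, ∀r.(¬C ⊔ ¬A), …} (+ ∃-successors) — c ∉ B possible
3. c : C?  L(c) = {C, ¬B} ∪ {¬C}
   clash {C, ¬C} at c — c ∈ C
4. c : D?  L(c) = {C, ¬B} ∪ {¬D}
   clash {D, ¬D} at c — c ∈ D
5. Entailed for c: {A, C, D}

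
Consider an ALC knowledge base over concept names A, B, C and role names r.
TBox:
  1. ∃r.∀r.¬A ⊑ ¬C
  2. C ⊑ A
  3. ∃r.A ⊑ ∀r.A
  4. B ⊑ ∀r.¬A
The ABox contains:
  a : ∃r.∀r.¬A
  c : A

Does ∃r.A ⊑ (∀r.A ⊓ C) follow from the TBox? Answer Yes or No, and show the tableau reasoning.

1. ∃r.A ⊑ (∀r.A ⊓ C)  ⇔  (∃r.A ⊓ (∃r.¬A ⊔ ¬C)) unsat w.r.t. T
   apply at x₀: ∃r.A⊑∀r.A
   open: L(x₀) ⊇ {¬B, ¬C, ∀r.A, ∃r.A} (+ ∃-successors)
2. Hence ∃r.A ⊑ (∀r.A ⊓ C): not entailed.

No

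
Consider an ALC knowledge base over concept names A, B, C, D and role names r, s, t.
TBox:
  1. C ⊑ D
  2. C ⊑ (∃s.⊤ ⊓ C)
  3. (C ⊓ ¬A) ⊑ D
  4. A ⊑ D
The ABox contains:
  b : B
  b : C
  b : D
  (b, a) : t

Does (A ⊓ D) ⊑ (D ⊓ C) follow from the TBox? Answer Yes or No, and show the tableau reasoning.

1. (A ⊓ D) ⊑ (D ⊓ C)  ⇔  ((A ⊓ D) ⊓ (¬D ⊔ ¬C)) unsat w.r.t. T
   open: L(x₀) ⊇ {A, D, ¬C}
2. Hence (A ⊓ D) ⊑ (D ⊓ C): not entailed.

No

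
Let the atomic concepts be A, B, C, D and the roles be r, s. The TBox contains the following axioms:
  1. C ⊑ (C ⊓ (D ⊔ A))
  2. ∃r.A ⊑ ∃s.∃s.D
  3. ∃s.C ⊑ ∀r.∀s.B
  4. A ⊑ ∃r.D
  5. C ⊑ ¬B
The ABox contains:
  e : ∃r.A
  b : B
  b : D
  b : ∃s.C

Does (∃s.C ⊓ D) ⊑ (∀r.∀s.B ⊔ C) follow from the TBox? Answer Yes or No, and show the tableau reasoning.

1. (∃s.C ⊓ D) ⊑ (∀r.∀s.B ⊔ C)  ⇔  ((∃s.C ⊓ D) ⊓ (∃r.∃s.¬B ⊓ ¬C)) unsat w.r.t. T
   all branches close; clash {B, ¬B} at an ∃-successor
2. Hence (∃s.C ⊓ D) ⊑ (∀r.∀s.B ⊔ C): entailed.

Yes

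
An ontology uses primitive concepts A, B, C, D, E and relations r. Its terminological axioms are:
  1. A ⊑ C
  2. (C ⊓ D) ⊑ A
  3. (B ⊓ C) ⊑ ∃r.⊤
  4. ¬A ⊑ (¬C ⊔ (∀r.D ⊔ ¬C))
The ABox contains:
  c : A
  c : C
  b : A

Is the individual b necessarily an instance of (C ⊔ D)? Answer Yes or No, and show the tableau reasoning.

Yes

1. b : (C ⊔ D)?  L(b) = {A} ∪ {(¬C ⊓ ¬D)}
   clash {C, ¬C} at b — b ∈ (C ⊔ D)
2. Hence b : (C ⊔ D): entailed.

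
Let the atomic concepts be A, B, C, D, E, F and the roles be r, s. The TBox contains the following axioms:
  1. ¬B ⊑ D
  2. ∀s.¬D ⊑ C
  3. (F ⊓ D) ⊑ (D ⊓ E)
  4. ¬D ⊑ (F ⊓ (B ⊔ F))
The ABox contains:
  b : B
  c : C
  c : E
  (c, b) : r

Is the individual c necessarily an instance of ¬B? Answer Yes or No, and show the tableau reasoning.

No

1. c : ¬B?  L(c) = {C, E} ∪ {B}
   open: L(c) ⊇ {B, C, D, E, ¬F} — c ∉ ¬B possible
2. Hence c : ¬B: not entailed.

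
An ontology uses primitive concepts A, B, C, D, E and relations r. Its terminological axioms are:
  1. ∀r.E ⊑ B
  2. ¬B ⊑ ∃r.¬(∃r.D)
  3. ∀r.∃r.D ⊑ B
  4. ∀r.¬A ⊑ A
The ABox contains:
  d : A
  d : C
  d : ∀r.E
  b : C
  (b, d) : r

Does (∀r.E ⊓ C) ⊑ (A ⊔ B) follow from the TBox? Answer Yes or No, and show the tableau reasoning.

1. (∀r.E ⊓ C) ⊑ (A ⊔ B)  ⇔  ((∀r.E ⊓ C) ⊓ (¬A ⊓ ¬B)) unsat w.r.t. T
   all branches close; clash {A, ¬A} at x₀
2. Hence (∀r.E ⊓ C) ⊑ (A ⊔ B): entailed.

Yes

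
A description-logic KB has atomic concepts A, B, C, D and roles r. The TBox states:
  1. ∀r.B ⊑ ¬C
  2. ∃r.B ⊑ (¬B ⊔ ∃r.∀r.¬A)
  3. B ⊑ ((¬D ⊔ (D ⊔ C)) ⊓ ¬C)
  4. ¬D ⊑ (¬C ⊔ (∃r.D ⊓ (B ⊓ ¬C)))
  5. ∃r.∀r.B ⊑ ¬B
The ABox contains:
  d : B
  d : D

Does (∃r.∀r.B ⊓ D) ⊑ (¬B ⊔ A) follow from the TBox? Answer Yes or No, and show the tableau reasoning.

Yes

1. (∃r.∀r.B ⊓ D) ⊑ (¬B ⊔ A)  ⇔  ((∃r.∀r.B ⊓ D) ⊓ (B ⊓ ¬A)) unsat w.r.t. T
   all branches close; clash {B, ¬B} at x₀
2. Hence (∃r.∀r.B ⊓ D) ⊑ (¬B ⊔ A): entailed.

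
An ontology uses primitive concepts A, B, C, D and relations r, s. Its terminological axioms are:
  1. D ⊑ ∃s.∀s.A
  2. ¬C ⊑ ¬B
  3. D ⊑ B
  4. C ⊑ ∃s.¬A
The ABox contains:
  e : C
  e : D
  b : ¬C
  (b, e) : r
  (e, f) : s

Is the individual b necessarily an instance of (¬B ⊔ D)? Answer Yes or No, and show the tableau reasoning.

1. b : (¬B ⊔ D)?  L(b) = {¬C} ∪ {(B ⊓ ¬D)}
   clash {B, ¬B} at b — b ∈ (¬B ⊔ D)
2. Hence b : (¬B ⊔ D): entailed.

Yes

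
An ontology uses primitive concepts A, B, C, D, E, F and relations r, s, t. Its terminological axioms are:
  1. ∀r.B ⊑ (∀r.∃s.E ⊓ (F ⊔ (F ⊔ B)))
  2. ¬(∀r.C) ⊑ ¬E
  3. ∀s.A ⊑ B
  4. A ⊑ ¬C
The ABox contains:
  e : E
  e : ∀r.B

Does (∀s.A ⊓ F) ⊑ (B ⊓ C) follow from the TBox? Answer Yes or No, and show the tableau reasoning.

No

1. (∀s.A ⊓ F) ⊑ (B ⊓ C)  ⇔  ((∀s.A ⊓ F) ⊓ (¬B ⊔ ¬C)) unsat w.r.t. T
   apply at x₀: ∀s.A⊑B
   open: L(x₀) ⊇ {B, F, ¬A, ¬C, ∀r.C, …} (+ ∃-successors)
2. Hence (∀s.A ⊓ F) ⊑ (B ⊓ C): not entailed.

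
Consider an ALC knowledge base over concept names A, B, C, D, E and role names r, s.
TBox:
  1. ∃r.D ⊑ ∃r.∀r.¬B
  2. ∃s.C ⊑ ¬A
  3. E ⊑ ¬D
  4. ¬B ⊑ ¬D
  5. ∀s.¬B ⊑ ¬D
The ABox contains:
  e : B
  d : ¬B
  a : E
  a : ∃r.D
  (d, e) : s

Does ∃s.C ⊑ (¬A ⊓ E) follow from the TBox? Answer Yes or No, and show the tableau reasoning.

No

1. ∃s.C ⊑ (¬A ⊓ E)  ⇔  (∃s.C ⊓ (A ⊔ ¬E)) unsat w.r.t. T
   apply at x₀: ∃s.C⊑¬A
   open: L(x₀) ⊇ {B, ¬A, ¬E, ∀r.¬D, ∃s.B, …} (+ ∃-successors)
2. Hence ∃s.C ⊑ (¬A ⊓ E): not entailed.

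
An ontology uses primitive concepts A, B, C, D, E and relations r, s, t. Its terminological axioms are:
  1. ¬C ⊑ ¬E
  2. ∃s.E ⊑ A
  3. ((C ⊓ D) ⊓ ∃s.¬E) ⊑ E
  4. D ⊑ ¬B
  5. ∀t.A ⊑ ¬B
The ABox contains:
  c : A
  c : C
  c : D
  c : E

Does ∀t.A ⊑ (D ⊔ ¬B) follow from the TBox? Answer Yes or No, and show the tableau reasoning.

1. ∀t.A ⊑ (D ⊔ ¬B)  ⇔  (∀t.A ⊓ (¬D ⊓ B)) unsat w.r.t. T
   all branches close; clash {B, ¬B} at x₀
2. Hence ∀t.A ⊑ (D ⊔ ¬B): entailed.

Yes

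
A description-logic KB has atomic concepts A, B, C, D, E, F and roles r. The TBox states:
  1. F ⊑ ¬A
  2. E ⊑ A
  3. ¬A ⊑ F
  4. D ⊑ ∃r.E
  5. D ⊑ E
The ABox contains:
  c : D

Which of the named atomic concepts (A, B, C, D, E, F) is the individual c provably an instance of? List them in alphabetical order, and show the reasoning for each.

{A, D, E}

1. c : A?  L(c) = {D} ∪ {¬A}
   clash {A, ¬A} at c — c ∈ A
2. c : B?  L(c) = {D} ∪ {¬B}
   apply at c: D⊑∃r.E; D⊑E
   open: L(c) ⊇ {A, D, E, ¬B, ¬F, …} (+ ∃-successors) — c ∉ B possible
3. c : C?  L(c) = {D} ∪ {¬C}
   apply at c: D⊑∃r.E; D⊑E
   open: L(c) ⊇ {A, D, E, ¬C, ¬F, …} (+ ∃-successors) — c ∉ C possible
4. c : D?  L(c) = {D} ∪ {¬D}
   clash {D, ¬D} at c — c ∈ D
5. c : E?  L(c) = {D} ∪ {¬E}
   clash {E, ¬E} at c — c ∈ E
6. c : F?  L(c) = {D} ∪ {¬F}
   apply at c: D⊑∃r.E; D⊑E
   open: L(c) ⊇ {A, D, E, ¬F, ∃r.E} (+ ∃-successors) — c ∉ F possible
7. Entailed for c: {A, D, E}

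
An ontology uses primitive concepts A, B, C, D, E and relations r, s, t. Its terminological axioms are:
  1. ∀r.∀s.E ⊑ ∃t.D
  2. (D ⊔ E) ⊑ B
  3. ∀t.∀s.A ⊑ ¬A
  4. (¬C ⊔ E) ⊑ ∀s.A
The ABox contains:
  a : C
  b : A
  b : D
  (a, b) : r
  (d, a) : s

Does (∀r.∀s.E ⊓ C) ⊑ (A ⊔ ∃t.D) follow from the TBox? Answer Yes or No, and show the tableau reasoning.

1. (∀r.∀s.E ⊓ C) ⊑ (A ⊔ ∃t.D)  ⇔  ((∀r.∀s.E ⊓ C) ⊓ (¬A ⊓ ∀t.¬D)) unsat w.r.t. T
   all branches close; clash {D, ¬D} at an ∃-successor
2. Hence (∀r.∀s.E ⊓ C) ⊑ (A ⊔ ∃t.D): entailed.

Yes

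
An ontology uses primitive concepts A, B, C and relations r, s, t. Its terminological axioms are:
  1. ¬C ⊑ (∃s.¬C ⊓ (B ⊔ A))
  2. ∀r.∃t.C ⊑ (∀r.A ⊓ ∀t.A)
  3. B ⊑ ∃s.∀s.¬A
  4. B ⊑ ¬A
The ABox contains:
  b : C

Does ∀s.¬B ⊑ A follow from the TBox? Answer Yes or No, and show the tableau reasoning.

1. ∀s.¬B ⊑ A  ⇔  (∀s.¬B ⊓ ¬A) unsat w.r.t. T
   open: L(x₀) ⊇ {C, ¬A, ¬B, ∀s.¬B, ∃r.∀t.¬C} (+ ∃-successors)
2. Hence ∀s.¬B ⊑ A: not entailed.

No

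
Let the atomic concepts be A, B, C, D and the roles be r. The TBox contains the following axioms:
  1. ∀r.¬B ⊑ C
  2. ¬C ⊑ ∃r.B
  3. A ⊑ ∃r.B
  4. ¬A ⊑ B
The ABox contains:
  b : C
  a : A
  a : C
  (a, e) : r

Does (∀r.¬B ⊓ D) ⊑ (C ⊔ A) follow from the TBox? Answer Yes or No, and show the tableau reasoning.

1. (∀r.¬B ⊓ D) ⊑ (C ⊔ A)  ⇔  ((∀r.¬B ⊓ D) ⊓ (¬C ⊓ ¬A)) unsat w.r.t. T
   all branches close; clash {B, ¬B} at an ∃-successor
2. Hence (∀r.¬B ⊓ D) ⊑ (C ⊔ A): entailed.

Yes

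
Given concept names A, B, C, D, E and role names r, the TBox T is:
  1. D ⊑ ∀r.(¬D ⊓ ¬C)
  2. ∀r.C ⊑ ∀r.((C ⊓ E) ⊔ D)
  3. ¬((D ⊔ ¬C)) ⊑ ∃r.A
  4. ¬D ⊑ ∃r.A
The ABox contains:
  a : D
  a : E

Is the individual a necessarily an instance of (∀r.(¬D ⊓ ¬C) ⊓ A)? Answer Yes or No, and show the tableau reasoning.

No

1. a : (∀r.(¬D ⊓ ¬C) ⊓ A)?  L(a) = {D, E} ∪ {(∃r.(D ⊔ C) ⊔ ¬A)}
   apply at a: D⊑∀r.(¬D ⊓ ¬C)
   open: L(a) ⊇ {D, E, ¬A, ∀r.(¬D ⊓ ¬C), ∃r.¬C} (+ ∃-successors) — a ∉ (∀r.(¬D ⊓ ¬C) ⊓ A) possible
2. Hence a : (∀r.(¬D ⊓ ¬C) ⊓ A): not entailed.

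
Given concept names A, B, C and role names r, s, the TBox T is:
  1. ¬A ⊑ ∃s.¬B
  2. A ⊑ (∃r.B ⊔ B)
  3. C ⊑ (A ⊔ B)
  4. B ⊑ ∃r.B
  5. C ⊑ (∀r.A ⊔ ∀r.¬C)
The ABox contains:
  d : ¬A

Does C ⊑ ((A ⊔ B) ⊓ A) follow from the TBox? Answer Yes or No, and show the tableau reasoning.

No

1. C ⊑ ((A ⊔ B) ⊓ A)  ⇔  (C ⊓ ((¬A ⊓ ¬B) ⊔ ¬A)) unsat w.r.t. T
   apply at x₀: C⊑(A ⊔ B); C⊑(∀r.A ⊔ ∀r.¬C)
   open: L(x₀) ⊇ {B, C, ¬A, ∀r.A, ∃r.B, …} (+ ∃-successors)
2. Hence C ⊑ ((A ⊔ B) ⊓ A): not entailed.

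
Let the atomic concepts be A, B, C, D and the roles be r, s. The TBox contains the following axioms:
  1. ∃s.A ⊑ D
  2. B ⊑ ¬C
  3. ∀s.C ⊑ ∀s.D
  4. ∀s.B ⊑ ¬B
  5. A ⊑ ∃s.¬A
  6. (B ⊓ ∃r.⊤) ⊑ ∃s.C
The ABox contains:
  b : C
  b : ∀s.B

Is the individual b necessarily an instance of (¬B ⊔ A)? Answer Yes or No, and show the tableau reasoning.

1. b : (¬B ⊔ A)?  L(b) = {C, ∀s.B} ∪ {(B ⊓ ¬A)}
   clash {C, ¬C} at b — b ∈ (¬B ⊔ A)
2. Hence b : (¬B ⊔ A): entailed.

Yes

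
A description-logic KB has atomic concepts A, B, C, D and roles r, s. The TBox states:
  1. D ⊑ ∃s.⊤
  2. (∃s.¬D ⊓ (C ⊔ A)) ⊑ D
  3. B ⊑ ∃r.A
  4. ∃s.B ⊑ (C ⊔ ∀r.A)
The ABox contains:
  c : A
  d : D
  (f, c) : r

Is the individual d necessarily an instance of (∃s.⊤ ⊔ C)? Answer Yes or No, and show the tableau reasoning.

1. d : (∃s.⊤ ⊔ C)?  L(d) = {D} ∪ {(∀s.⊥ ⊓ ¬C)}
   clash ⊥ at an ∃-successor — d ∈ (∃s.⊤ ⊔ C)
2. Hence d : (∃s.⊤ ⊔ C): entailed.

Yes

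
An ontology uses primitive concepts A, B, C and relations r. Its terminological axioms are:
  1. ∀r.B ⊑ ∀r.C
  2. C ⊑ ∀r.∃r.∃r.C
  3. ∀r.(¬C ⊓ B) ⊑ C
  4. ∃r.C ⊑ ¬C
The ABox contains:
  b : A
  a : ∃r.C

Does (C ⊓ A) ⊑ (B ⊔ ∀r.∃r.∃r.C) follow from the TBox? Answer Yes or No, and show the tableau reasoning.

Yes

1. (C ⊓ A) ⊑ (B ⊔ ∀r.∃r.∃r.C)  ⇔  ((C ⊓ A) ⊓ (¬B ⊓ ∃r.∀r.∀r.¬C)) unsat w.r.t. T
   all branches close; clash {C, ¬C} at x₀
2. Hence (C ⊓ A) ⊑ (B ⊔ ∀r.∃r.∃r.C): entailed.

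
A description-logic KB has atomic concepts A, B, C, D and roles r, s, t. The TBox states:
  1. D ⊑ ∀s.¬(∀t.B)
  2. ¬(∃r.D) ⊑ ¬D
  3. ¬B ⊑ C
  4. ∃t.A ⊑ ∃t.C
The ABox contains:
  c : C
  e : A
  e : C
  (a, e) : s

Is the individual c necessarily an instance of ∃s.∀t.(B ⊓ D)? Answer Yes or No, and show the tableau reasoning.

No

1. c : ∃s.∀t.(B ⊓ D)?  L(c) = {C} ∪ {∀s.∃t.(¬B ⊔ ¬D)}
   open: L(c) ⊇ {C, ¬D, ∀s.∃t.(¬B ⊔ ¬D), ∀t.¬A, ∃r.D} (+ ∃-successors) — c ∉ ∃s.∀t.(B ⊓ D) possible
2. Hence c : ∃s.∀t.(B ⊓ D): not entailed.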